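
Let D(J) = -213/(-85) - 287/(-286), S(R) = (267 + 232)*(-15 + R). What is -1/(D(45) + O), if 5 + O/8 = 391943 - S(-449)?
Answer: -24310/121253308833 ≈ -2.0049e-7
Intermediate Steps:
S(R) = -7485 + 499*R (S(R) = 499*(-15 + R) = -7485 + 499*R)
D(J) = 85313/24310 (D(J) = -213*(-1/85) - 287*(-1/286) = 213/85 + 287/286 = 85313/24310)
O = 4987792 (O = -40 + 8*(391943 - (-7485 + 499*(-449))) = -40 + 8*(391943 - (-7485 - 224051)) = -40 + 8*(391943 - 1*(-231536)) = -40 + 8*(391943 + 231536) = -40 + 8*623479 = -40 + 4987832 = 4987792)
-1/(D(45) + O) = -1/(85313/24310 + 4987792) = -1/121253308833/24310 = -1*24310/121253308833 = -24310/121253308833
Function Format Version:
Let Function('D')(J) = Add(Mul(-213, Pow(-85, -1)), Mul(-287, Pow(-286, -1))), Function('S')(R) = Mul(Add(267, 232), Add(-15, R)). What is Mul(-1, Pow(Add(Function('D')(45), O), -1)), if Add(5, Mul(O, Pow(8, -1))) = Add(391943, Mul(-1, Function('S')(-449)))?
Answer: Rational(-24310, 121253308833) ≈ -2.0049e-7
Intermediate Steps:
Function('S')(R) = Add(-7485, Mul(499, R)) (Function('S')(R) = Mul(499, Add(-15, R)) = Add(-7485, Mul(499, R)))
Function('D')(J) = Rational(85313, 24310) (Function('D')(J) = Add(Mul(-213, Rational(-1, 85)), Mul(-287, Rational(-1, 286))) = Add(Rational(213, 85), Rational(287, 286)) = Rational(85313, 24310))
O = 4987792 (O = Add(-40, Mul(8, Add(391943, Mul(-1, Add(-7485, Mul(499, -449)))))) = Add(-40, Mul(8, Add(391943, Mul(-1, Add(-7485, -224051))))) = Add(-40, Mul(8, Add(391943, Mul(-1, -231536)))) = Add(-40, Mul(8, Add(391943, 231536))) = Add(-40, Mul(8, 623479)) = Add(-40, 4987832) = 4987792)
Mul(-1, Pow(Add(Function('D')(45), O), -1)) = Mul(-1, Pow(Add(Rational(85313, 24310), 4987792), -1)) = Mul(-1, Pow(Rational(121253308833, 24310), -1)) = Mul(-1, Rational(24310, 121253308833)) = Rational(-24310, 121253308833)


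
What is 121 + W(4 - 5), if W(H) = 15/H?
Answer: 106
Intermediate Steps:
121 + W(4 - 5) = 121 + 15/(4 - 5) = 121 + 15/(-1) = 121 + 15*(-1) = 121 - 15 = 106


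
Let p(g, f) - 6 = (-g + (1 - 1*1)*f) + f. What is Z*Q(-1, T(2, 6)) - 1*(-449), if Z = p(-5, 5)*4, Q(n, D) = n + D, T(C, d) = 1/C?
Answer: 417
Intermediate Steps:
p(g, f) = 6 + f - g (p(g, f) = 6 + ((-g + (1 - 1*1)*f) + f) = 6 + ((-g + (1 - 1)*f) + f) = 6 + ((-g + 0*f) + f) = 6 + ((-g + 0) + f) = 6 + (-g + f) = 6 + (f - g) = 6 + f - g)
Q(n, D) = D + n
Z = 64 (Z = (6 + 5 - 1*(-5))*4 = (6 + 5 + 5)*4 = 16*4 = 64)
Z*Q(-1, T(2, 6)) - 1*(-449) = 64*(1/2 - 1) - 1*(-449) = 64*(½ - 1) + 449 = 64*(-½) + 449 = -32 + 449 = 417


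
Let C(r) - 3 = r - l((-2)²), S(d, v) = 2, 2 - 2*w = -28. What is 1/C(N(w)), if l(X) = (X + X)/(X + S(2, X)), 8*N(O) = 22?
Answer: 12/53 ≈ 0.22642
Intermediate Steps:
w = 15 (w = 1 - ½*(-28) = 1 + 14 = 15)
N(O) = 11/4 (N(O) = (⅛)*22 = 11/4)
l(X) = 2*X/(2 + X) (l(X) = (X + X)/(X + 2) = (2*X)/(2 + X) = 2*X/(2 + X))
C(r) = 5/3 + r (C(r) = 3 + (r - 2*(-2)²/(2 + (-2)²)) = 3 + (r - 2*4/(2 + 4)) = 3 + (r - 2*4/6) = 3 + (r - 1*4/3) = 3 + (r - 4/3) = 3 + (-4/3 + r) = 5/3 + r)
1/C(N(w)) = 1/(5/3 + 11/4) = 1/(53/12) = 12/53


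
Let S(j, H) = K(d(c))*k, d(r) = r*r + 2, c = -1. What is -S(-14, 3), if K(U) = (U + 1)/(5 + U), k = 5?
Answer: -5/2 ≈ -2.5000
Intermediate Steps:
d(r) = 2 + r**2 (d(r) = r**2 + 2 = 2 + r**2)
K(U) = (1 + U)/(5 + U)
S(j, H) = 5/2 (S(j, H) = ((1 + (2 + (-1)**2))/(5 + (2 + (-1)**2)))*5 = ((1 + (2 + 1))/(5 + (2 + 1)))*5 = ((1 + 3)/(5 + 3))*5 = (4/8)*5 = ((1/8)*4)*5 = (1/2)*5 = 5/2)
-S(-14, 3) = -1*5/2 = -5/2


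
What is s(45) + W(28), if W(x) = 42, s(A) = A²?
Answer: 2067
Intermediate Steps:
s(45) + W(28) = 45² + 42 = 2025 + 42 = 2067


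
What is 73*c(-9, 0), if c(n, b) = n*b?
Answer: 0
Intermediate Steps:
c(n, b) = b*n
73*c(-9, 0) = 73*(0*(-9)) = 73*0 = 0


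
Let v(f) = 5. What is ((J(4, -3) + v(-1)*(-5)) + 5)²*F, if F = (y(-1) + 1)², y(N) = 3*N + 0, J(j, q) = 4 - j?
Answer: 1600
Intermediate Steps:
y(N) = 3*N
F = 4 (F = (3*(-1) + 1)² = (-3 + 1)² = (-2)² = 4)
((J(4, -3) + v(-1)*(-5)) + 5)²*F = (((4 - 1*4) + 5*(-5)) + 5)²*4 = (((4 - 4) - 25) + 5)²*4 = ((0 - 25) + 5)²*4 = (-25 + 5)²*4 = (-20)²*4 = 400*4 = 1600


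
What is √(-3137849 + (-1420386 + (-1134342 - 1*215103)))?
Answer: 4*I*√369230 ≈ 2430.6*I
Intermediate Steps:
√(-3137849 + (-1420386 + (-1134342 - 1*215103))) = √(-3137849 + (-1420386 + (-1134342 - 215103))) = √(-3137849 + (-1420386 - 1349445)) = √(-3137849 - 2769831) = √(-5907680) = 4*I*√369230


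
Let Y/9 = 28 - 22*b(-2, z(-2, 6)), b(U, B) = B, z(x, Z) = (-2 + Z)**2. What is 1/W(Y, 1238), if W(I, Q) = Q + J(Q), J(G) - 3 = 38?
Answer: 1/1279 ≈ 0.00078186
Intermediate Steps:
J(G) = 41 (J(G) = 3 + 38 = 41)
Y = -2916 (Y = 9*(28 - 22*(-2 + 6)**2) = 9*(28 - 22*4**2) = 9*(28 - 22*16) = 9*(28 - 352) = 9*(-324) = -2916)
W(I, Q) = 41 + Q (W(I, Q) = Q + 41 = 41 + Q)
1/W(Y, 1238) = 1/(41 + 1238) = 1/1279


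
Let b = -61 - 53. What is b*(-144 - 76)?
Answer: 25080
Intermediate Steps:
b = -114
b*(-144 - 76) = -114*(-144 - 76) = -114*(-220) = 25080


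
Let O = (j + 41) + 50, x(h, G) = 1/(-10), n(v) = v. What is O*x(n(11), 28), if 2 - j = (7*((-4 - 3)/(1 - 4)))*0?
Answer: -93/10 ≈ -9.3000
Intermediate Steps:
j = 2 (j = 2 - 7*((-4 - 3)/(1 - 4))*0 = 2 - 7*(-7/(-3))*0 = 2 - 7*(-7*(-1/3))*0 = 2 - 7*(7/3)*0 = 2 - 49*0/3 = 2 - 1*0 = 2 + 0 = 2)
x(h, G) = -1/10
O = 93 (O = (2 + 41) + 50 = 43 + 50 = 93)
O*x(n(11), 28) = 93*(-1/10) = -93/10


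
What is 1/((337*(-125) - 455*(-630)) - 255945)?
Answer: -1/11420 ≈ -8.7566e-5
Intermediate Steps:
1/((337*(-125) - 455*(-630)) - 255945) = 1/((-42125 + 286650) - 255945) = 1/(244525 - 255945) = 1/(-11420) = -1/11420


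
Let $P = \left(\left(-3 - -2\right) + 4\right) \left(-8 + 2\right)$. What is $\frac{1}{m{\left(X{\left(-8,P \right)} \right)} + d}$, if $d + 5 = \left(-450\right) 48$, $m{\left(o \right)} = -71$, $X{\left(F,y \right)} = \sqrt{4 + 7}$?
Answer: $- \frac{1}{21676} \approx -4.6134 \cdot 10^{-5}$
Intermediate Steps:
$P = -18$ ($P = \left(\left(-3 + 2\right) + 4\right) \left(-6\right) = \left(-1 + 4\right) \left(-6\right) = 3 \left(-6\right) = -18$)
$X{\left(F,y \right)} = \sqrt{11}$
$d = -21605$ ($d = -5 - 21600 = -21605$)
$\frac{1}{m{\left(X{\left(-8,P \right)} \right)} + d} = \frac{1}{-71 - 21605} = \frac{1}{-21676} = - \frac{1}{21676}$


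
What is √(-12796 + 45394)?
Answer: 3*√3622 ≈ 180.55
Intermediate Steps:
√(-12796 + 45394) = √32598 = 3*√3622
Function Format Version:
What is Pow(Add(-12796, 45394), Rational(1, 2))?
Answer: Mul(3, Pow(3622, Rational(1, 2))) ≈ 180.55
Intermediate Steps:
Pow(Add(-12796, 45394), Rational(1, 2)) = Pow(32598, Rational(1, 2)) = Mul(3, Pow(3622, Rational(1, 2)))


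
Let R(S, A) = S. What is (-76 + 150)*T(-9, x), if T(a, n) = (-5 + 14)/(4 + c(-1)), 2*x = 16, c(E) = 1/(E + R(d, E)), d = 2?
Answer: 666/5 ≈ 133.20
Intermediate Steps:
c(E) = 1/(2 + E) (c(E) = 1/(E + 2) = 1/(2 + E))
x = 8 (x = (½)*16 = 8)
T(a, n) = 9/5 (T(a, n) = (-5 + 14)/(4 + 1/(2 - 1)) = 9/(4 + 1/1) = 9/(4 + 1) = 9/5)
(-76 + 150)*T(-9, x) = (-76 + 150)*(9/5) = 74*(9/5) = 666/5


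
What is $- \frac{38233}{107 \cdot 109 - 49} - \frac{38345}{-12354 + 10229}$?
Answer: $\frac{72818741}{4935950} \approx 14.753$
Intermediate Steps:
$- \frac{38233}{107 \cdot 109 - 49} - \frac{38345}{-12354 + 10229} = - \frac{38233}{11663 - 49} - \frac{38345}{-2125} = - \frac{38233}{11614} - - \frac{7669}{425} = \left(-38233\right) \frac{1}{11614} + \frac{7669}{425} = - \frac{38233}{11614} + \frac{7669}{425} = \frac{72818741}{4935950}$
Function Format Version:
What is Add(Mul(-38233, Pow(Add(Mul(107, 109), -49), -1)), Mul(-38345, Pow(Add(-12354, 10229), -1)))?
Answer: Rational(72818741, 4935950) ≈ 14.753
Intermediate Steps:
Add(Mul(-38233, Pow(Add(Mul(107, 109), -49), -1)), Mul(-38345, Pow(Add(-12354, 10229), -1))) = Add(Mul(-38233, Pow(Add(11663, -49), -1)), Mul(-38345, Pow(-2125, -1))) = Add(Mul(-38233, Pow(11614, -1)), Mul(-38345, Rational(-1, 2125))) = Add(Mul(-38233, Rational(1, 11614)), Rational(7669, 425)) = Add(Rational(-38233, 11614), Rational(7669, 425)) = Rational(72818741, 4935950)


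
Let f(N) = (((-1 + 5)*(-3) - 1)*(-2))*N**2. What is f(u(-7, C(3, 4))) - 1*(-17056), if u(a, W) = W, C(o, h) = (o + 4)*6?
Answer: 62920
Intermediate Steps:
C(o, h) = 24 + 6*o (C(o, h) = (4 + o)*6 = 24 + 6*o)
f(N) = 26*N**2 (f(N) = ((4*(-3) - 1)*(-2))*N**2 = ((-12 - 1)*(-2))*N**2 = (-13*(-2))*N**2 = 26*N**2)
f(u(-7, C(3, 4))) - 1*(-17056) = 26*(24 + 6*3)**2 - 1*(-17056) = 26*(24 + 18)**2 + 17056 = 26*42**2 + 17056 = 26*1764 + 17056 = 45864 + 17056 = 62920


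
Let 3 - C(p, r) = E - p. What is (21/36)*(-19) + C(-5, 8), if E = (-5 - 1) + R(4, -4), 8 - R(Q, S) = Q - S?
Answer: -85/12 ≈ -7.0833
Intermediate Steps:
R(Q, S) = 8 + S - Q (R(Q, S) = 8 - (Q - S) = 8 + (S - Q) = 8 + S - Q)
E = -6 (E = (-5 - 1) + (8 - 4 - 1*4) = -6 + (8 - 4 - 4) = -6 + 0 = -6)
C(p, r) = 9 + p (C(p, r) = 3 - (-6 - p) = 3 + (6 + p) = 9 + p)
(21/36)*(-19) + C(-5, 8) = (21/36)*(-19) + (9 - 5) = (21*(1/36))*(-19) + 4 = (7/12)*(-19) + 4 = -133/12 + 4 = -85/12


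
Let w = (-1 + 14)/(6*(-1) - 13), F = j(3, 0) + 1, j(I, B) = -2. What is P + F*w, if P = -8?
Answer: -139/19 ≈ -7.3158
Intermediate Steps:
F = -1 (F = -2 + 1 = -1)
w = -13/19 (w = 13/(-6 - 13) = 13/(-19) = 13*(-1/19) = -13/19 ≈ -0.68421)
P + F*w = -8 - 1*(-13/19) = -8 + 13/19 = -139/19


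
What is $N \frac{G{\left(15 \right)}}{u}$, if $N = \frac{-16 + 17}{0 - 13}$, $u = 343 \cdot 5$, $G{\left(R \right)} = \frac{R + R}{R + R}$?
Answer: $- \frac{1}{22295} \approx -4.4853 \cdot 10^{-5}$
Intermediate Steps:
$G{\left(R \right)} = 1$ ($G{\left(R \right)} = \frac{2 R}{2 R} = 2 R \frac{1}{2 R} = 1$)
$u = 1715$
$N = - \frac{1}{13}$ ($N = 1 \frac{1}{-13} = 1 \left(- \frac{1}{13}\right) = - \frac{1}{13} \approx -0.076923$)
$N \frac{G{\left(15 \right)}}{u} = - \frac{1 \cdot \frac{1}{1715}}{13} = \left(- \frac{1}{13}\right) \frac{1}{1715} = - \frac{1}{22295}$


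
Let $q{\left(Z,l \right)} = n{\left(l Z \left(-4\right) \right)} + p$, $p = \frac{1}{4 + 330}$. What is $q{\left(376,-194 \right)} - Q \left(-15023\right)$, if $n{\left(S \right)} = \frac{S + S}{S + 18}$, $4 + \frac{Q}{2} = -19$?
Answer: $- \frac{33674880935603}{48729598} \approx -6.9106 \cdot 10^{5}$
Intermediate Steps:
$Q = -46$ ($Q = -8 + 2 \left(-19\right) = -8 - 38 = -46$)
$n{\left(S \right)} = \frac{2 S}{18 + S}$
$p = \frac{1}{334} \approx 0.002994$
$q{\left(Z,l \right)} = \frac{1}{334} - \frac{8 Z l}{18 - 4 Z l}$ ($q{\left(Z,l \right)} = \frac{2 l Z \left(-4\right)}{18 + l Z \left(-4\right)} + \frac{1}{334} = \frac{2 Z l \left(-4\right)}{18 + Z l \left(-4\right)} + \frac{1}{334} = \frac{2 \left(- 4 Z l\right)}{18 - 4 Z l} + \frac{1}{334} = - \frac{8 Z l}{18 - 4 Z l} + \frac{1}{334} = \frac{1}{334} - \frac{8 Z l}{18 - 4 Z l}$)
$q{\left(376,-194 \right)} - Q \left(-15023\right) = \frac{3 \left(-3 + 446 \cdot 376 \left(-194\right)\right)}{334 \left(-9 + 2 \cdot 376 \left(-194\right)\right)} - \left(-46\right) \left(-15023\right) = \frac{3 \left(-3 - 32533024\right)}{334 \left(-9 - 145888\right)} - 691058 = \frac{3}{334} \frac{1}{-145897} \left(-32533027\right) - 691058 = \frac{3}{334} \left(- \frac{1}{145897}\right) \left(-32533027\right) - 691058 = \frac{97599081}{48729598} - 691058 = - \frac{33674880935603}{48729598}$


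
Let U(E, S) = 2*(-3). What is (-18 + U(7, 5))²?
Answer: 576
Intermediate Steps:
U(E, S) = -6
(-18 + U(7, 5))² = (-18 - 6)² = (-24)² = 576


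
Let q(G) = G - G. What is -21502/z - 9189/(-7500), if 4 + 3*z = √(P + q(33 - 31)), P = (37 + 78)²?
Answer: -53641669/92500 ≈ -579.91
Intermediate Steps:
q(G) = 0
P = 13225 (P = 115² = 13225)
z = 37 (z = -4/3 + √(13225 + 0)/3 = -4/3 + √13225/3 = -4/3 + (⅓)*115 = -4/3 + 115/3 = 37)
-21502/z - 9189/(-7500) = -21502/37 - 9189/(-7500) = -21502*1/37 - 9189*(-1/7500) = -21502/37 + 3063/2500 = -53641669/92500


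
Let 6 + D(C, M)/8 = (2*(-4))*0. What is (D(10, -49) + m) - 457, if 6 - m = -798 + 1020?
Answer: -721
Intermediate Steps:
D(C, M) = -48 (D(C, M) = -48 + 8*((2*(-4))*0) = -48 + 8*(-8*0) = -48 + 8*0 = -48 + 0 = -48)
m = -216 (m = 6 - (-798 + 1020) = 6 - 1*222 = 6 - 222 = -216)
(D(10, -49) + m) - 457 = (-48 - 216) - 457 = -264 - 457 = -721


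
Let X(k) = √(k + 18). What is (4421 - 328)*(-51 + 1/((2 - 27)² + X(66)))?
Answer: -81520141838/390541 - 8186*√21/390541 ≈ -2.0874e+5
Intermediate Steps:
X(k) = √(18 + k)
(4421 - 328)*(-51 + 1/((2 - 27)² + X(66))) = (4421 - 328)*(-51 + 1/((2 - 27)² + √(18 + 66))) = 4093*(-51 + 1/((-25)² + √84)) = 4093*(-51 + 1/(625 + 2*√21)) = -208743 + 4093/(625 + 2*√21)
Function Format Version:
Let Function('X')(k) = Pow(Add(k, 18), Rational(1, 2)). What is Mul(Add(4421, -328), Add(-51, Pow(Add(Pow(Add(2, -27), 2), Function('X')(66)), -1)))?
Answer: Add(Rational(-81520141838, 390541), Mul(Rational(-8186, 390541), Pow(21, Rational(1, 2)))) ≈ -2.0874e+5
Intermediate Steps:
Function('X')(k) = Pow(Add(18, k), Rational(1, 2))
Mul(Add(4421, -328), Add(-51, Pow(Add(Pow(Add(2, -27), 2), Function('X')(66)), -1))) = Mul(Add(4421, -328), Add(-51, Pow(Add(Pow(Add(2, -27), 2), Pow(Add(18, 66), Rational(1, 2))), -1))) = Mul(4093, Add(-51, Pow(Add(Pow(-25, 2), Pow(84, Rational(1, 2))), -1))) = Mul(4093, Add(-51, Pow(Add(625, Mul(2, Pow(21, Rational(1, 2)))), -1))) = Add(-208743, Mul(4093, Pow(Add(625, Mul(2, Pow(21, Rational(1, 2)))), -1)))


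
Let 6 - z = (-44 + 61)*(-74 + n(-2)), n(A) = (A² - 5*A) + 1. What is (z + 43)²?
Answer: 1106704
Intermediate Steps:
n(A) = 1 + A² - 5*A
z = 1009 (z = 6 - (-44 + 61)*(-74 + (1 + (-2)² - 5*(-2))) = 6 - 17*(-74 + (1 + 4 + 10)) = 6 - 17*(-74 + 15) = 6 - 17*(-59) = 6 - 1*(-1003) = 6 + 1003 = 1009)
(z + 43)² = (1009 + 43)² = 1052² = 1106704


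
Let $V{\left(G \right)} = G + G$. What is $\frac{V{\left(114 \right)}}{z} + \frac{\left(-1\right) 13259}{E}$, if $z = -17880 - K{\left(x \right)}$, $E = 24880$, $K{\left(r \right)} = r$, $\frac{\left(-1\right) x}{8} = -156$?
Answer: $- \frac{10803783}{19829360} \approx -0.54484$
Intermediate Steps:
$x = 1248$ ($x = \left(-8\right) \left(-156\right) = 1248$)
$V{\left(G \right)} = 2 G$
$z = -19128$ ($z = -17880 - 1248 = -19128$)
$\frac{V{\left(114 \right)}}{z} + \frac{\left(-1\right) 13259}{E} = \frac{2 \cdot 114}{-19128} + \frac{\left(-1\right) 13259}{24880} = 228 \left(- \frac{1}{19128}\right) - \frac{13259}{24880} = - \frac{19}{1594} - \frac{13259}{24880} = - \frac{10803783}{19829360}$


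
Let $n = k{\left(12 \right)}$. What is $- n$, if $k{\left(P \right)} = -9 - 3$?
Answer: $12$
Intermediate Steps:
$k{\left(P \right)} = -12$
$n = -12$
$- n = \left(-1\right) \left(-12\right) = 12$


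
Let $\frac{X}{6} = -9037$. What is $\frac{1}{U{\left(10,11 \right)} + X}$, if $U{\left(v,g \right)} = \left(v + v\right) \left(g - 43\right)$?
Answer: $- \frac{1}{54862} \approx -1.8228 \cdot 10^{-5}$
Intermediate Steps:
$U{\left(v,g \right)} = 2 v \left(-43 + g\right)$
$X = -54222$ ($X = 6 \left(-9037\right) = -54222$)
$\frac{1}{U{\left(10,11 \right)} + X} = \frac{1}{2 \cdot 10 \left(-43 + 11\right) - 54222} = \frac{1}{2 \cdot 10 \left(-32\right) - 54222} = \frac{1}{-640 - 54222} = \frac{1}{-54862} = - \frac{1}{54862}$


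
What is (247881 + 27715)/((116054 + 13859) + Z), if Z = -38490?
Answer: 275596/91423 ≈ 3.0145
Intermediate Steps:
(247881 + 27715)/((116054 + 13859) + Z) = (247881 + 27715)/((116054 + 13859) - 38490) = 275596/(129913 - 38490) = 275596/91423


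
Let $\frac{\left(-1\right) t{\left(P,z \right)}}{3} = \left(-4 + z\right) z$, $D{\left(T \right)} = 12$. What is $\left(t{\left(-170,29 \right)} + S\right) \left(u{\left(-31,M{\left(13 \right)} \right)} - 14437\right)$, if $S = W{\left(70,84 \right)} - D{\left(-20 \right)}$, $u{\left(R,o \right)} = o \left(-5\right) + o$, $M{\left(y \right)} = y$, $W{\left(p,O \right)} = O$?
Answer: $30470367$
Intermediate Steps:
$u{\left(R,o \right)} = - 4 o$ ($u{\left(R,o \right)} = - 5 o + o = - 4 o$)
$t{\left(P,z \right)} = - 3 z \left(-4 + z\right)$ ($t{\left(P,z \right)} = - 3 \left(-4 + z\right) z = - 3 z \left(-4 + z\right)$)
$S = 72$ ($S = 84 - 12 = 72$)
$\left(t{\left(-170,29 \right)} + S\right) \left(u{\left(-31,M{\left(13 \right)} \right)} - 14437\right) = \left(3 \cdot 29 \left(4 - 29\right) + 72\right) \left(\left(-4\right) 13 - 14437\right) = \left(3 \cdot 29 \left(4 - 29\right) + 72\right) \left(-52 - 14437\right) = \left(3 \cdot 29 \left(-25\right) + 72\right) \left(-14489\right) = \left(-2175 + 72\right) \left(-14489\right) = \left(-2103\right) \left(-14489\right) = 30470367$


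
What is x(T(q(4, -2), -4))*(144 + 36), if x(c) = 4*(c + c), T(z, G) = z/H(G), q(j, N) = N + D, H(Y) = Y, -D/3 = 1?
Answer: 1800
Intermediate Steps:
D = -3 (D = -3*1 = -3)
q(j, N) = -3 + N (q(j, N) = N - 3 = -3 + N)
T(z, G) = z/G
x(c) = 8*c (x(c) = 4*(2*c) = 8*c)
x(T(q(4, -2), -4))*(144 + 36) = (8*((-3 - 2)/(-4)))*(144 + 36) = (8*(-5*(-¼)))*180 = (8*(5/4))*180 = 10*180 = 1800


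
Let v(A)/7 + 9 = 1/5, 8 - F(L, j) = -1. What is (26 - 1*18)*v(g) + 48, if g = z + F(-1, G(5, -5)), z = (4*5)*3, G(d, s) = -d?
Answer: -2224/5 ≈ -444.80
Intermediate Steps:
F(L, j) = 9 (F(L, j) = 8 - 1*(-1) = 8 + 1 = 9)
z = 60 (z = 20*3 = 60)
g = 69 (g = 60 + 9 = 69)
v(A) = -308/5 (v(A) = -63 + 7/5 = -308/5)
(26 - 1*18)*v(g) + 48 = (26 - 1*18)*(-308/5) + 48 = (26 - 18)*(-308/5) + 48 = 8*(-308/5) + 48 = -2464/5 + 48 = -2224/5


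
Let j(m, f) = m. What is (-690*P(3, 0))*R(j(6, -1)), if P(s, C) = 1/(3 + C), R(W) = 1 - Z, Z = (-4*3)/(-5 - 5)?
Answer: 46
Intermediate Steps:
Z = 6/5 (Z = -12/(-10) = -12*(-1/10) = 6/5 ≈ 1.2000)
R(W) = -1/5 (R(W) = 1 - 1*6/5 = 1 - 6/5 = -1/5)
(-690*P(3, 0))*R(j(6, -1)) = -690/(3 + 0)*(-1/5) = -690/3*(-1/5) = -690*1/3*(-1/5) = -230*(-1/5) = 46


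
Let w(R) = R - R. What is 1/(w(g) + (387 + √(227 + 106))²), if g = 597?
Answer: 8339/1240617672 - 43*√37/413539224 ≈ 6.0892e-6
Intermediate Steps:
w(R) = 0
1/(w(g) + (387 + √(227 + 106))²) = 1/(0 + (387 + √(227 + 106))²) = 1/(0 + (387 + √333)²) = 1/(0 + (387 + 3*√37)²) = 1/((387 + 3*√37)²) = (387 + 3*√37)⁻²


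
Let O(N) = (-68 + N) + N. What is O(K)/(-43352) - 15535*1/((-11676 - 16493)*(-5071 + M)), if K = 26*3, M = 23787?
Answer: -5715136879/2856956430676 ≈ -0.0020004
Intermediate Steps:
K = 78
O(N) = -68 + 2*N
O(K)/(-43352) - 15535*1/((-11676 - 16493)*(-5071 + M)) = (-68 + 2*78)/(-43352) - 15535*1/((-11676 - 16493)*(-5071 + 23787)) = (-68 + 156)*(-1/43352) - 15535/((-28169*18716)) = 88*(-1/43352) - 15535/(-527211004) = -11/5419 - 15535*(-1/527211004) = -11/5419 + 15535/527211004 = -5715136879/2856956430676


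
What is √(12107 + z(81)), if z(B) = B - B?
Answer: √12107 ≈ 110.03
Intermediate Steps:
z(B) = 0
√(12107 + z(81)) = √(12107 + 0) = √12107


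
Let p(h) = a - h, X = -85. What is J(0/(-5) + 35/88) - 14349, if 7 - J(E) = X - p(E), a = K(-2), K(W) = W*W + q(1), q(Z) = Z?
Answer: -1254211/88 ≈ -14252.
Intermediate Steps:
K(W) = 1 + W**2 (K(W) = W*W + 1 = W**2 + 1 = 1 + W**2)
a = 5 (a = 1 + (-2)**2 = 1 + 4 = 5)
p(h) = 5 - h
J(E) = 97 - E (J(E) = 7 - (-85 - (5 - E)) = 7 - (-85 + (-5 + E)) = 7 - (-90 + E) = 7 + (90 - E) = 97 - E)
J(0/(-5) + 35/88) - 14349 = (97 - (0/(-5) + 35/88)) - 14349 = (97 - (0*(-1/5) + 35*(1/88))) - 14349 = (97 - (0 + 35/88)) - 14349 = (97 - 1*35/88) - 14349 = (97 - 35/88) - 14349 = 8501/88 - 14349 = -1254211/88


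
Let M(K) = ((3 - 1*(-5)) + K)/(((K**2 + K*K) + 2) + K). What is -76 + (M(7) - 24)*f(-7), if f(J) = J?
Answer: 9739/107 ≈ 91.019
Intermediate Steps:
M(K) = (8 + K)/(2 + K + 2*K**2) (M(K) = ((3 + 5) + K)/(((K**2 + K**2) + 2) + K) = (8 + K)/((2*K**2 + 2) + K) = (8 + K)/((2 + 2*K**2) + K) = (8 + K)/(2 + K + 2*K**2))
-76 + (M(7) - 24)*f(-7) = -76 + ((8 + 7)/(2 + 7 + 2*7**2) - 24)*(-7) = -76 + (15/(2 + 7 + 2*49) - 24)*(-7) = -76 + (15/(2 + 7 + 98) - 24)*(-7) = -76 + (15/107 - 24)*(-7) = -76 - 2553/107*(-7) = -76 + 17871/107 = 9739/107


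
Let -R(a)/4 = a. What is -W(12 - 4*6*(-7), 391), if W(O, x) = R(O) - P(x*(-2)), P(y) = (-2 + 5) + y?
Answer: -59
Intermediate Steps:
R(a) = -4*a
P(y) = 3 + y
W(O, x) = -3 - 4*O + 2*x (W(O, x) = -4*O - (3 + x*(-2)) = -4*O - (3 - 2*x) = -4*O + (-3 + 2*x) = -3 - 4*O + 2*x)
-W(12 - 4*6*(-7), 391) = -(-3 - 4*(12 - 4*6*(-7)) + 2*391) = -(-3 - 4*(12 - 24*(-7)) + 782) = -(-3 - 4*(12 + 168) + 782) = -(-3 - 4*180 + 782) = -(-3 - 720 + 782) = -1*59 = -59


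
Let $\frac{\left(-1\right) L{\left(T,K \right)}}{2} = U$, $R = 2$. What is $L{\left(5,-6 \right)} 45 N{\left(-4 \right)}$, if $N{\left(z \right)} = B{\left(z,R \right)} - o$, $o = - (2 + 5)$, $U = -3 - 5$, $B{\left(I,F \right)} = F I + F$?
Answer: $720$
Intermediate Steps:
$B{\left(I,F \right)} = F + F I$
$U = -8$
$L{\left(T,K \right)} = 16$ ($L{\left(T,K \right)} = \left(-2\right) \left(-8\right) = 16$)
$o = -7$ ($o = \left(-1\right) 7 = -7$)
$N{\left(z \right)} = 9 + 2 z$ ($N{\left(z \right)} = 2 \left(1 + z\right) - -7 = \left(2 + 2 z\right) + 7 = 9 + 2 z$)
$L{\left(5,-6 \right)} 45 N{\left(-4 \right)} = 16 \cdot 45 \left(9 + 2 \left(-4\right)\right) = 720 \left(9 - 8\right) = 720 \cdot 1 = 720$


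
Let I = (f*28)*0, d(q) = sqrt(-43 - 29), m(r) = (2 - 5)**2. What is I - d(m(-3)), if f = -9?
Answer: -6*I*sqrt(2) ≈ -8.4853*I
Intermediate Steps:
m(r) = 9 (m(r) = (-3)**2 = 9)
d(q) = 6*I*sqrt(2) (d(q) = sqrt(-72) = 6*I*sqrt(2))
I = 0 (I = -9*28*0 = -252*0 = 0)
I - d(m(-3)) = 0 - 6*I*sqrt(2) = -6*I*sqrt(2)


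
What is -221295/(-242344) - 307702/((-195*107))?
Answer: 79187053663/5056507560 ≈ 15.660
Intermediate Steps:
-221295/(-242344) - 307702/((-195*107)) = -221295*(-1/242344) - 307702/(-20865) = 221295/242344 - 307702*(-1/20865) = 221295/242344 + 307702/20865 = 79187053663/5056507560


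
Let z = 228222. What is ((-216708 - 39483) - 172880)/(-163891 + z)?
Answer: -429071/64331 ≈ -6.6697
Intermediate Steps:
((-216708 - 39483) - 172880)/(-163891 + z) = ((-216708 - 39483) - 172880)/(-163891 + 228222) = (-256191 - 172880)/64331 = -429071*1/64331 = -429071/64331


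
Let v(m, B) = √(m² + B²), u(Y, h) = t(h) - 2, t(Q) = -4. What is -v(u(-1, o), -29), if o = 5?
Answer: -√877 ≈ -29.614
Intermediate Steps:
u(Y, h) = -6 (u(Y, h) = -4 - 2 = -6)
v(m, B) = √(B² + m²)
-v(u(-1, o), -29) = -√((-29)² + (-6)²) = -√(841 + 36) = -√877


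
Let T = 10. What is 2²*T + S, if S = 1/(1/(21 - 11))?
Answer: 50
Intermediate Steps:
S = 10 (S = 1/(1/10) = 1/(⅒) = 10)
2²*T + S = 2²*10 + 10 = 4*10 + 10 = 40 + 10 = 50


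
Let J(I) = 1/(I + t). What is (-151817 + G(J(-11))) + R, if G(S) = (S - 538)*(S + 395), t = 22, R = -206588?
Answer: -69082287/121 ≈ -5.7093e+5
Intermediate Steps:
J(I) = 1/(22 + I) (J(I) = 1/(I + 22) = 1/(22 + I))
G(S) = (-538 + S)*(395 + S)
(-151817 + G(J(-11))) + R = (-151817 + (-212510 + (1/(22 - 11))² - 143/(22 - 11))) - 206588 = (-151817 + (-212510 + (1/11)² - 143/11)) - 206588 = (-151817 + (-212510 + (1/11)² - 143*1/11)) - 206588 = (-151817 + (-212510 + 1/121 - 13)) - 206588 = (-151817 - 25715282/121) - 206588 = -44085139/121 - 206588 = -69082287/121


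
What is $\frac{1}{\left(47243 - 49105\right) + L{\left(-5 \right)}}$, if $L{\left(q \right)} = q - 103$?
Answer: $- \frac{1}{1970} \approx -0.00050761$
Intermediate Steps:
$L{\left(q \right)} = -103 + q$ ($L{\left(q \right)} = q - 103 = -103 + q$)
$\frac{1}{\left(47243 - 49105\right) + L{\left(-5 \right)}} = \frac{1}{\left(47243 - 49105\right) - 108} = \frac{1}{-1862 - 108} = \frac{1}{-1970} = - \frac{1}{1970}$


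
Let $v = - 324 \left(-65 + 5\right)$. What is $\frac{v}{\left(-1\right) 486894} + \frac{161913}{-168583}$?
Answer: $- \frac{13685286957}{13680341867} \approx -1.0004$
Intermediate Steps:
$v = 19440$ ($v = \left(-324\right) \left(-60\right) = 19440$)
$\frac{v}{\left(-1\right) 486894} + \frac{161913}{-168583} = \frac{19440}{\left(-1\right) 486894} + \frac{161913}{-168583} = \frac{19440}{-486894} + 161913 \left(- \frac{1}{168583}\right) = 19440 \left(- \frac{1}{486894}\right) - \frac{161913}{168583} = - \frac{3240}{81149} - \frac{161913}{168583} = - \frac{13685286957}{13680341867}$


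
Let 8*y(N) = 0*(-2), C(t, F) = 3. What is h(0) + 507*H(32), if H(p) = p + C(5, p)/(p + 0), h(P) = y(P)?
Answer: 520689/32 ≈ 16272.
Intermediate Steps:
y(N) = 0 (y(N) = (0*(-2))/8 = (⅛)*0 = 0)
h(P) = 0
H(p) = p + 3/p (H(p) = p + 3/(p + 0) = p + 3/p)
h(0) + 507*H(32) = 0 + 507*(32 + 3/32) = 0 + 507*(1027/32) = 0 + 520689/32 = 520689/32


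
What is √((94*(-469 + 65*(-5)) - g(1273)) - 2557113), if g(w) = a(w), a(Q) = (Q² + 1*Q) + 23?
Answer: I*√4253574 ≈ 2062.4*I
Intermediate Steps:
a(Q) = 23 + Q + Q² (a(Q) = (Q² + Q) + 23 = (Q + Q²) + 23 = 23 + Q + Q²)
g(w) = 23 + w + w²
√((94*(-469 + 65*(-5)) - g(1273)) - 2557113) = √((94*(-469 + 65*(-5)) - (23 + 1273 + 1273²)) - 2557113) = √((94*(-469 - 325) - (23 + 1273 + 1620529)) - 2557113) = √((94*(-794) - 1*1621825) - 2557113) = √((-74636 - 1621825) - 2557113) = √(-1696461 - 2557113) = √(-4253574) = I*√4253574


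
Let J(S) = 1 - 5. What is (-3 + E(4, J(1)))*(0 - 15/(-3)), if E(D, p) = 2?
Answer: -5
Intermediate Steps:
J(S) = -4
(-3 + E(4, J(1)))*(0 - 15/(-3)) = (-3 + 2)*(0 - 15/(-3)) = -(0 - 15*(-⅓)) = -(0 + 5) = -1*5 = -5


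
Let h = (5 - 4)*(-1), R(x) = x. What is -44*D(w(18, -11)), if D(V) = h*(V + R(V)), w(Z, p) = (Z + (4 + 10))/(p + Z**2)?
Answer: 2816/313 ≈ 8.9968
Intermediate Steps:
w(Z, p) = (14 + Z)/(p + Z**2) (w(Z, p) = (Z + 14)/(p + Z**2) = (14 + Z)/(p + Z**2))
h = -1 (h = 1*(-1) = -1)
D(V) = -2*V (D(V) = -(V + V) = -2*V)
-44*D(w(18, -11)) = -(-88)*(14 + 18)/(-11 + 18**2) = -(-88)*32/(-11 + 324) = -(-88)*32/313 = -44*(-64/313) = 2816/313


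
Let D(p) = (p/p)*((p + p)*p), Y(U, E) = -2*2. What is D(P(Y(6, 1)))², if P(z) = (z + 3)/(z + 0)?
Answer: 1/64 ≈ 0.015625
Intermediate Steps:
Y(U, E) = -4
P(z) = (3 + z)/z
D(p) = 2*p² (D(p) = 1*((2*p)*p) = 1*(2*p²) = 2*p²)
D(P(Y(6, 1)))² = (2*((3 - 4)/(-4))²)² = (2*(-¼*(-1))²)² = (2*(¼)²)² = (2*(1/16))² = (⅛)² = 1/64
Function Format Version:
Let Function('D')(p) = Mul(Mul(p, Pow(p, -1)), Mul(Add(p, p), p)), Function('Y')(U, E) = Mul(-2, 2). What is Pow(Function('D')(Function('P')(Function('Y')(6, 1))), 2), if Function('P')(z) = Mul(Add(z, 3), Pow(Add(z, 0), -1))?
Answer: Rational(1, 64) ≈ 0.015625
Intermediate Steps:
Function('Y')(U, E) = -4
Function('P')(z) = Mul(Pow(z, -1), Add(3, z)) (Function('P')(z) = Mul(Add(3, z), Pow(z, -1)) = Mul(Pow(z, -1), Add(3, z)))
Function('D')(p) = Mul(2, Pow(p, 2)) (Function('D')(p) = Mul(1, Mul(Mul(2, p), p)) = Mul(1, Mul(2, Pow(p, 2))) = Mul(2, Pow(p, 2)))
Pow(Function('D')(Function('P')(Function('Y')(6, 1))), 2) = Pow(Mul(2, Pow(Mul(Pow(-4, -1), Add(3, -4)), 2)), 2) = Pow(Mul(2, Pow(Mul(Rational(-1, 4), -1), 2)), 2) = Pow(Mul(2, Pow(Rational(1, 4), 2)), 2) = Pow(Mul(2, Rational(1, 16)), 2) = Pow(Rational(1, 8), 2) = Rational(1, 64)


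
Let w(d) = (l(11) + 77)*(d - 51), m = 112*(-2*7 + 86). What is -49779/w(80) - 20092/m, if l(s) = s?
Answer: -14146645/643104 ≈ -21.997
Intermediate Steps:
m = 8064 (m = 112*(-14 + 86) = 112*72 = 8064)
w(d) = -4488 + 88*d (w(d) = (11 + 77)*(d - 51) = 88*(-51 + d) = -4488 + 88*d)
-49779/w(80) - 20092/m = -49779/(-4488 + 88*80) - 20092/8064 = -49779/(-4488 + 7040) - 20092*1/8064 = -49779/2552 - 5023/2016 = -14146645/643104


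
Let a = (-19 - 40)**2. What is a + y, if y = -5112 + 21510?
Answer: 19879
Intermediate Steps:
y = 16398
a = 3481 (a = (-59)**2 = 3481)
a + y = 3481 + 16398 = 19879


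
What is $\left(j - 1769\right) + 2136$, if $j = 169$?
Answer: $536$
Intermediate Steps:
$\left(j - 1769\right) + 2136 = \left(169 - 1769\right) + 2136 = -1600 + 2136 = 536$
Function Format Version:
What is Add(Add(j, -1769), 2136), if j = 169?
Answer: 536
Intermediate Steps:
Add(Add(j, -1769), 2136) = Add(Add(169, -1769), 2136) = Add(-1600, 2136) = 536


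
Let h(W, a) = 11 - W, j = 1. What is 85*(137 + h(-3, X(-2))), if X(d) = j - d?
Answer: 12835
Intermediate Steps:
X(d) = 1 - d
85*(137 + h(-3, X(-2))) = 85*(137 + (11 - 1*(-3))) = 85*(137 + (11 + 3)) = 85*(137 + 14) = 85*151 = 12835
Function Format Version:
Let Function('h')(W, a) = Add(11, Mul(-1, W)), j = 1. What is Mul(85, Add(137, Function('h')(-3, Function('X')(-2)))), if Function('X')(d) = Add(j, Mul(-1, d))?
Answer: 12835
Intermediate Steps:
Function('X')(d) = Add(1, Mul(-1, d))
Mul(85, Add(137, Function('h')(-3, Function('X')(-2)))) = Mul(85, Add(137, Add(11, Mul(-1, -3)))) = Mul(85, Add(137, Add(11, 3))) = Mul(85, Add(137, 14)) = Mul(85, 151) = 12835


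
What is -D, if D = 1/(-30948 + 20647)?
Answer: 1/10301 ≈ 9.7078e-5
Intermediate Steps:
D = -1/10301 (D = 1/(-10301) = -1/10301 ≈ -9.7078e-5)
-D = -1*(-1/10301) = 1/10301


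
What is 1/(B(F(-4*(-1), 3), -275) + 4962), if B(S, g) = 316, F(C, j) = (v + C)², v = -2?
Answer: 1/5278 ≈ 0.00018947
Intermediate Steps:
F(C, j) = (-2 + C)²
1/(B(F(-4*(-1), 3), -275) + 4962) = 1/(316 + 4962) = 1/5278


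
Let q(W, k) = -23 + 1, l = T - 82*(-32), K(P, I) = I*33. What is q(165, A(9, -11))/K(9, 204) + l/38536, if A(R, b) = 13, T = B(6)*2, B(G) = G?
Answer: 48005/737001 ≈ 0.065136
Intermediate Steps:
T = 12 (T = 6*2 = 12)
K(P, I) = 33*I
l = 2636 (l = 12 - 82*(-32) = 12 + 2624 = 2636)
q(W, k) = -22
q(165, A(9, -11))/K(9, 204) + l/38536 = -22/(33*204) + 2636/38536 = -22/6732 + 2636*(1/38536) = -22*1/6732 + 659/9634 = -1/306 + 659/9634 = 48005/737001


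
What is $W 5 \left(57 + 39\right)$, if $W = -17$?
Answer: $-8160$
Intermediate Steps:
$W 5 \left(57 + 39\right) = \left(-17\right) 5 \left(57 + 39\right) = \left(-85\right) 96 = -8160$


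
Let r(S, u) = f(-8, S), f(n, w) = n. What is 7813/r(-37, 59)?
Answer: -7813/8 ≈ -976.63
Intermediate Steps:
r(S, u) = -8
7813/r(-37, 59) = 7813/(-8) = 7813*(-⅛) = -7813/8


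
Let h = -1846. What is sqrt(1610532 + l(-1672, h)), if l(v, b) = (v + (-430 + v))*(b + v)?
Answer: 2*sqrt(3721866) ≈ 3858.4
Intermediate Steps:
l(v, b) = (-430 + 2*v)*(b + v)
sqrt(1610532 + l(-1672, h)) = sqrt(1610532 + (-430*(-1846) - 430*(-1672) + 2*(-1672)**2 + 2*(-1846)*(-1672))) = sqrt(1610532 + (793780 + 718960 + 2*2795584 + 6173024)) = sqrt(1610532 + (793780 + 718960 + 5591168 + 6173024)) = sqrt(1610532 + 13276932) = sqrt(14887464) = 2*sqrt(3721866)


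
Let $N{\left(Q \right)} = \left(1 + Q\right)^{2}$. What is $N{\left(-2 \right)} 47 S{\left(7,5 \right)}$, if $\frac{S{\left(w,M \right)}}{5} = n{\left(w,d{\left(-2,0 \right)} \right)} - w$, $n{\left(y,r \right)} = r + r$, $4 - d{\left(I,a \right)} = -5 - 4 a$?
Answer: $2585$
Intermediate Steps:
$d{\left(I,a \right)} = 9 + 4 a$ ($d{\left(I,a \right)} = 4 - \left(-5 - 4 a\right) = 4 + \left(5 + 4 a\right) = 9 + 4 a$)
$n{\left(y,r \right)} = 2 r$
$S{\left(w,M \right)} = 90 - 5 w$ ($S{\left(w,M \right)} = 5 \left(2 \left(9 + 4 \cdot 0\right) - w\right) = 5 \left(2 \left(9 + 0\right) - w\right) = 5 \left(2 \cdot 9 - w\right) = 5 \left(18 - w\right) = 90 - 5 w$)
$N{\left(-2 \right)} 47 S{\left(7,5 \right)} = \left(1 - 2\right)^{2} \cdot 47 \left(90 - 35\right) = \left(-1\right)^{2} \cdot 47 \left(90 - 35\right) = 1 \cdot 47 \cdot 55 = 47 \cdot 55 = 2585$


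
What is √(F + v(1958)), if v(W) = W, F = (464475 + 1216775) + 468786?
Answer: √2151994 ≈ 1467.0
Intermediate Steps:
F = 2150036 (F = 1681250 + 468786 = 2150036)
√(F + v(1958)) = √(2150036 + 1958) = √2151994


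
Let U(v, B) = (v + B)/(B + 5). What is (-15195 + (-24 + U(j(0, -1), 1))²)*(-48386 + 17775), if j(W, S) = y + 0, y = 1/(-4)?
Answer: 28651865389/64 ≈ 4.4769e+8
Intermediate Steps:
y = -¼ ≈ -0.25000
j(W, S) = -¼ (j(W, S) = -¼ + 0 = -¼)
U(v, B) = (B + v)/(5 + B)
(-15195 + (-24 + U(j(0, -1), 1))²)*(-48386 + 17775) = (-15195 + (-24 + (1 - ¼)/(5 + 1))²)*(-48386 + 17775) = (-15195 + (-24 + (¾)/6)²)*(-30611) = (-15195 + (-24 + (⅙)*(¾))²)*(-30611) = (-15195 + (-24 + ⅛)²)*(-30611) = (-15195 + (-191/8)²)*(-30611) = (-15195 + 36481/64)*(-30611) = -935999/64*(-30611) = 28651865389/64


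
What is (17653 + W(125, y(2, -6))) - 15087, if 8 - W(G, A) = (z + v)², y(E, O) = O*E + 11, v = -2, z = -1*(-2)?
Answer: 2574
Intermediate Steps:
z = 2
y(E, O) = 11 + E*O (y(E, O) = E*O + 11 = 11 + E*O)
W(G, A) = 8 (W(G, A) = 8 - (2 - 2)² = 8 - 1*0² = 8 - 1*0 = 8 + 0 = 8)
(17653 + W(125, y(2, -6))) - 15087 = (17653 + 8) - 15087 = 17661 - 15087 = 2574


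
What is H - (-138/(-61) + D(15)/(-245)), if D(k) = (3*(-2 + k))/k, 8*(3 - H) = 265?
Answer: -19354781/597800 ≈ -32.377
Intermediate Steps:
H = -241/8 (H = 3 - ⅛*265 = 3 - 265/8 = -241/8 ≈ -30.125)
D(k) = (-6 + 3*k)/k
H - (-138/(-61) + D(15)/(-245)) = -241/8 - (-138/(-61) + (3 - 6/15)/(-245)) = -241/8 - (-138*(-1/61) + (3 - 6*1/15)*(-1/245)) = -241/8 - (138/61 + (3 - ⅖)*(-1/245)) = -241/8 - (138/61 + (13/5)*(-1/245)) = -241/8 - (138/61 - 13/1225) = -241/8 - 1*168257/74725 = -241/8 - 168257/74725 = -19354781/597800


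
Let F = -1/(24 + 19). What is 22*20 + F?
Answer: 18919/43 ≈ 439.98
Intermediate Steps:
F = -1/43 ≈ -0.023256
22*20 + F = 22*20 - 1/43 = 440 - 1/43 = 18919/43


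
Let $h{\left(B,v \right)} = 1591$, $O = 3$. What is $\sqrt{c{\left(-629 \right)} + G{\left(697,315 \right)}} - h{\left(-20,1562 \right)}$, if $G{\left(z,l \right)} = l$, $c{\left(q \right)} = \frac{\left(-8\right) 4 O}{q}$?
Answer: $-1591 + \frac{\sqrt{124687299}}{629} \approx -1573.2$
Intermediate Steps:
$c{\left(q \right)} = - \frac{96}{q}$ ($c{\left(q \right)} = \frac{\left(-8\right) 4 \cdot 3}{q} = \frac{\left(-32\right) 3}{q} = - \frac{96}{q}$)
$\sqrt{c{\left(-629 \right)} + G{\left(697,315 \right)}} - h{\left(-20,1562 \right)} = \sqrt{- \frac{96}{-629} + 315} - 1591 = \sqrt{\left(-96\right) \left(- \frac{1}{629}\right) + 315} - 1591 = \sqrt{\frac{96}{629} + 315} - 1591 = \sqrt{\frac{198231}{629}} - 1591 = \frac{\sqrt{124687299}}{629} - 1591 = -1591 + \frac{\sqrt{124687299}}{629}$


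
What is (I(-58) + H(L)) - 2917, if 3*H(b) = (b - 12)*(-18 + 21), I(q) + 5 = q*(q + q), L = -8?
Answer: 3786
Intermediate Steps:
I(q) = -5 + 2*q² (I(q) = -5 + q*(q + q) = -5 + q*(2*q) = -5 + 2*q²)
H(b) = -12 + b (H(b) = ((b - 12)*(-18 + 21))/3 = ((-12 + b)*3)/3 = (-36 + 3*b)/3 = -12 + b)
(I(-58) + H(L)) - 2917 = ((-5 + 2*(-58)²) + (-12 - 8)) - 2917 = ((-5 + 2*3364) - 20) - 2917 = ((-5 + 6728) - 20) - 2917 = (6723 - 20) - 2917 = 6703 - 2917 = 3786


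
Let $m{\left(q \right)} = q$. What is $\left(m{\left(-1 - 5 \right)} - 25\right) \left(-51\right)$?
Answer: $1581$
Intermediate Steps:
$\left(m{\left(-1 - 5 \right)} - 25\right) \left(-51\right) = \left(\left(-1 - 5\right) - 25\right) \left(-51\right) = \left(-6 - 25\right) \left(-51\right) = \left(-31\right) \left(-51\right) = 1581$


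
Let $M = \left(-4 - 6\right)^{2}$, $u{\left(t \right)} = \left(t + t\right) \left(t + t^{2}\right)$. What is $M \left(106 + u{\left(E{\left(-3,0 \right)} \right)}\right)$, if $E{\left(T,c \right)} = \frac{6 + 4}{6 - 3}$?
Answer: $\frac{546200}{27} \approx 20230.0$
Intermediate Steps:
$E{\left(T,c \right)} = \frac{10}{3}$
$u{\left(t \right)} = 2 t \left(t + t^{2}\right)$
$M = 100$ ($M = \left(-10\right)^{2} = 100$)
$M \left(106 + u{\left(E{\left(-3,0 \right)} \right)}\right) = 100 \left(106 + 2 \left(\frac{10}{3}\right)^{2} \left(1 + \frac{10}{3}\right)\right) = 100 \left(106 + 2 \cdot \frac{100}{9} \cdot \frac{13}{3}\right) = 100 \left(106 + \frac{2600}{27}\right) = 100 \cdot \frac{5462}{27} = \frac{546200}{27}$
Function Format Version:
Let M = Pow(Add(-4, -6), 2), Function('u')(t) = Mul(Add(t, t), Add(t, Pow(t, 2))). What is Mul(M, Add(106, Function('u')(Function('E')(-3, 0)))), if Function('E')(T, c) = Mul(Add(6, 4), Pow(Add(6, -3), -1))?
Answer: Rational(546200, 27) ≈ 20230.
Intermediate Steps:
Function('E')(T, c) = Rational(10, 3) (Function('E')(T, c) = Mul(10, Pow(3, -1)) = Mul(10, Rational(1, 3)) = Rational(10, 3))
Function('u')(t) = Mul(2, t, Add(t, Pow(t, 2))) (Function('u')(t) = Mul(Mul(2, t), Add(t, Pow(t, 2))) = Mul(2, t, Add(t, Pow(t, 2))))
M = 100 (M = Pow(-10, 2) = 100)
Mul(M, Add(106, Function('u')(Function('E')(-3, 0)))) = Mul(100, Add(106, Mul(2, Pow(Rational(10, 3), 2), Add(1, Rational(10, 3))))) = Mul(100, Add(106, Mul(2, Rational(100, 9), Rational(13, 3)))) = Mul(100, Add(106, Rational(2600, 27))) = Mul(100, Rational(5462, 27)) = Rational(546200, 27)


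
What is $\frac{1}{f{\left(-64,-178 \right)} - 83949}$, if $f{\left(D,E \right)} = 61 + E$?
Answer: $- \frac{1}{84066} \approx -1.1895 \cdot 10^{-5}$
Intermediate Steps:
$\frac{1}{f{\left(-64,-178 \right)} - 83949} = \frac{1}{\left(61 - 178\right) - 83949} = \frac{1}{-117 - 83949} = \frac{1}{-84066} = - \frac{1}{84066}$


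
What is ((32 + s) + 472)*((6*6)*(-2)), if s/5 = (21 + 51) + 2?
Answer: -62928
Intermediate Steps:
s = 370 (s = 5*((21 + 51) + 2) = 5*(72 + 2) = 5*74 = 370)
((32 + s) + 472)*((6*6)*(-2)) = ((32 + 370) + 472)*((6*6)*(-2)) = (402 + 472)*(36*(-2)) = 874*(-72) = -62928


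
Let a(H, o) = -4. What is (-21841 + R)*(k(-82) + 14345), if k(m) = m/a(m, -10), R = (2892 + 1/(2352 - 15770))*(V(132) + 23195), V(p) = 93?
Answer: 12977712263284581/13418 ≈ 9.6719e+11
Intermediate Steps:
R = 451843731620/6709 (R = (2892 + 1/(2352 - 15770))*(93 + 23195) = (2892 + 1/(-13418))*23288 = (2892 - 1/13418)*23288 = (38804855/13418)*23288 = 451843731620/6709 ≈ 6.7349e+7)
k(m) = -m/4 (k(m) = m/(-4) = m*(-¼) = -m/4)
(-21841 + R)*(k(-82) + 14345) = (-21841 + 451843731620/6709)*(-¼*(-82) + 14345) = 451697200351*(41/2 + 14345)/6709 = (451697200351/6709)*(28731/2) = 12977712263284581/13418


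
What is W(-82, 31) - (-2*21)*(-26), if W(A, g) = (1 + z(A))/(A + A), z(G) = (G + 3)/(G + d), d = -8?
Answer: -16118089/14760 ≈ -1092.0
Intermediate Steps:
z(G) = (3 + G)/(-8 + G) (z(G) = (G + 3)/(G - 8) = (3 + G)/(-8 + G))
W(A, g) = (1 + (3 + A)/(-8 + A))/(2*A) (W(A, g) = (1 + (3 + A)/(-8 + A))/(A + A) = (1 + (3 + A)/(-8 + A))/((2*A)) = (1 + (3 + A)/(-8 + A))*(1/(2*A)) = (1 + (3 + A)/(-8 + A))/(2*A))
W(-82, 31) - (-2*21)*(-26) = (-5/2 - 82)/((-82)*(-8 - 82)) - (-2*21)*(-26) = -1/82*(-169/2)/(-90) - (-42)*(-26) = -1/82*(-1/90)*(-169/2) - 1*1092 = -169/14760 - 1092 = -16118089/14760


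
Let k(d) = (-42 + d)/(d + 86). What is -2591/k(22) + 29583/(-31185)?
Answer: 48476914/3465 ≈ 13990.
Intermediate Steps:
k(d) = (-42 + d)/(86 + d)
-2591/k(22) + 29583/(-31185) = -2591*(86 + 22)/(-42 + 22) + 29583/(-31185) = -2591/(-20/108) + 29583*(-1/31185) = -2591/((1/108)*(-20)) - 3287/3465 = -2591/(-5/27) - 3287/3465 = -2591*(-27/5) - 3287/3465 = 69957/5 - 3287/3465 = 48476914/3465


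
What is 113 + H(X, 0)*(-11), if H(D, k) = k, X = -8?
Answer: 113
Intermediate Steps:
113 + H(X, 0)*(-11) = 113 + 0*(-11) = 113 + 0 = 113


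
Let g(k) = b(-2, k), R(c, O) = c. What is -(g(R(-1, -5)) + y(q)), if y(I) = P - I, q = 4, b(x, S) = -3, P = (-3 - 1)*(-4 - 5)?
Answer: -29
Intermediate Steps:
P = 36 (P = -4*(-9) = 36)
g(k) = -3
y(I) = 36 - I
-(g(R(-1, -5)) + y(q)) = -(-3 + (36 - 1*4)) = -(-3 + (36 - 4)) = -(-3 + 32) = -1*29 = -29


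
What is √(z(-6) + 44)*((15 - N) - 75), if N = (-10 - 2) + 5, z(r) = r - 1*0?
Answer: -53*√38 ≈ -326.71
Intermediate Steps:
z(r) = r (z(r) = r + 0 = r)
N = -7 (N = -12 + 5 = -7)
√(z(-6) + 44)*((15 - N) - 75) = √(-6 + 44)*((15 - 1*(-7)) - 75) = √38*((15 + 7) - 75) = √38*(22 - 75) = √38*(-53) = -53*√38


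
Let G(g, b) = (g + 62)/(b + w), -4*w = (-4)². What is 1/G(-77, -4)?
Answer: 8/15 ≈ 0.53333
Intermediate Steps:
w = -4 (w = -¼*(-4)² = -¼*16 = -4)
G(g, b) = (62 + g)/(-4 + b) (G(g, b) = (g + 62)/(b - 4) = (62 + g)/(-4 + b))
1/G(-77, -4) = 1/((62 - 77)/(-4 - 4)) = 1/(-15/(-8)) = 1/(-⅛*(-15)) = 1/(15/8) = 8/15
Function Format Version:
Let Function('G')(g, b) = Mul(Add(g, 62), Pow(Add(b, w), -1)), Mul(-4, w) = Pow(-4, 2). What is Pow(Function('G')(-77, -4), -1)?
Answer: Rational(8, 15) ≈ 0.53333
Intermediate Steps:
w = -4 (w = Mul(Rational(-1, 4), Pow(-4, 2)) = Mul(Rational(-1, 4), 16) = -4)
Function('G')(g, b) = Mul(Pow(Add(-4, b), -1), Add(62, g)) (Function('G')(g, b) = Mul(Add(g, 62), Pow(Add(b, -4), -1)) = Mul(Add(62, g), Pow(Add(-4, b), -1)) = Mul(Pow(Add(-4, b), -1), Add(62, g)))
Pow(Function('G')(-77, -4), -1) = Pow(Mul(Pow(Add(-4, -4), -1), Add(62, -77)), -1) = Pow(Mul(Pow(-8, -1), -15), -1) = Pow(Mul(Rational(-1, 8), -15), -1) = Pow(Rational(15, 8), -1) = Rational(8, 15)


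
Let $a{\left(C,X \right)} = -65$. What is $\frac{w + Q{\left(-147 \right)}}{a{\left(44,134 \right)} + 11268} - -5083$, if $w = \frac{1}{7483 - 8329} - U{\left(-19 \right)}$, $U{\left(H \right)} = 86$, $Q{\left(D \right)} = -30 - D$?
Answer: $\frac{48175368479}{9477738} \approx 5083.0$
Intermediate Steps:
$w = - \frac{72757}{846}$ ($w = \frac{1}{7483 - 8329} - 86 = \frac{1}{-846} - 86 = - \frac{1}{846} - 86 = - \frac{72757}{846} \approx -86.001$)
$\frac{w + Q{\left(-147 \right)}}{a{\left(44,134 \right)} + 11268} - -5083 = \frac{- \frac{72757}{846} - -117}{-65 + 11268} - -5083 = \frac{- \frac{72757}{846} + \left(-30 + 147\right)}{11203} + 5083 = \left(- \frac{72757}{846} + 117\right) \frac{1}{11203} + 5083 = \frac{26225}{846} \cdot \frac{1}{11203} + 5083 = \frac{26225}{9477738} + 5083 = \frac{48175368479}{9477738}$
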